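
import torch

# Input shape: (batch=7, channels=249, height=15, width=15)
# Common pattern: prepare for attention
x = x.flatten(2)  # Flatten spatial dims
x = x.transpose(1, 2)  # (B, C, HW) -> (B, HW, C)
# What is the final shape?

Input shape: (7, 249, 15, 15)
  -> after flatten(2): (7, 249, 225)
Output shape: (7, 225, 249)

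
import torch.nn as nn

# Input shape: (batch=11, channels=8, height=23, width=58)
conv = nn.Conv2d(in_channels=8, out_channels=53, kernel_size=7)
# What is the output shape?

Input shape: (11, 8, 23, 58)
Output shape: (11, 53, 17, 52)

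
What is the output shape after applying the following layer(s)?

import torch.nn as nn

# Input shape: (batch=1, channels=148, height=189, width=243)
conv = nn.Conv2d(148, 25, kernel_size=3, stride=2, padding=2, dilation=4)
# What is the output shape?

Input shape: (1, 148, 189, 243)
Output shape: (1, 25, 93, 120)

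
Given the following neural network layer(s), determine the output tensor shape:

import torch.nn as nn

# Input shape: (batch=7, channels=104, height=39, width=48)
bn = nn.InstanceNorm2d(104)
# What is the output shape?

Input shape: (7, 104, 39, 48)
Output shape: (7, 104, 39, 48)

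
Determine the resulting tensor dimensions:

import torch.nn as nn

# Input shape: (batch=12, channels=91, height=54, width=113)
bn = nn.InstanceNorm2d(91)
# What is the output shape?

Input shape: (12, 91, 54, 113)
Output shape: (12, 91, 54, 113)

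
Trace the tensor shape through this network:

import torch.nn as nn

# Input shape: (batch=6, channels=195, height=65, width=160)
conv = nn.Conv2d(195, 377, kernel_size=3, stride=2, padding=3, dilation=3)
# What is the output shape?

Input shape: (6, 195, 65, 160)
Output shape: (6, 377, 33, 80)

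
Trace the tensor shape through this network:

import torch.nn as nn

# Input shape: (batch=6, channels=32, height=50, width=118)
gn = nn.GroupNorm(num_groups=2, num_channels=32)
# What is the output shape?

Input shape: (6, 32, 50, 118)
Output shape: (6, 32, 50, 118)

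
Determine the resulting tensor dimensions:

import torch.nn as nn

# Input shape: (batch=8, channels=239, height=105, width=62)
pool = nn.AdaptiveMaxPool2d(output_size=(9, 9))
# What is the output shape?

Input shape: (8, 239, 105, 62)
Output shape: (8, 239, 9, 9)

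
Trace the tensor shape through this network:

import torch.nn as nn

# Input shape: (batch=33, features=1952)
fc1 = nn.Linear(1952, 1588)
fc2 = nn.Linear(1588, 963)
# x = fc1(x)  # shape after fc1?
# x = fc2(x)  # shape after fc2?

Input shape: (33, 1952)
  -> after fc1: (33, 1588)
Output shape: (33, 963)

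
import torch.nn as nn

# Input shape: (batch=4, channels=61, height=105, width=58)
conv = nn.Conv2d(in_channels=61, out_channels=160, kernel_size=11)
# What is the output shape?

Input shape: (4, 61, 105, 58)
Output shape: (4, 160, 95, 48)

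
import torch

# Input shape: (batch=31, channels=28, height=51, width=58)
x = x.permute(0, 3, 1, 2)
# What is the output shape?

Input shape: (31, 28, 51, 58)
Output shape: (31, 58, 28, 51)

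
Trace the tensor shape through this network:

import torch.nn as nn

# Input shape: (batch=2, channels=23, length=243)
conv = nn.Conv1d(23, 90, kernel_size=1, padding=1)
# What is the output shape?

Input shape: (2, 23, 243)
Output shape: (2, 90, 245)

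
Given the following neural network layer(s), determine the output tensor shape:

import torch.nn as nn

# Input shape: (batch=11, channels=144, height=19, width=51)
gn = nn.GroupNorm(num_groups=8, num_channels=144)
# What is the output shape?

Input shape: (11, 144, 19, 51)
Output shape: (11, 144, 19, 51)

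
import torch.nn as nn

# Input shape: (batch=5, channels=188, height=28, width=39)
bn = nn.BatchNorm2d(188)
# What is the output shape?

Input shape: (5, 188, 28, 39)
Output shape: (5, 188, 28, 39)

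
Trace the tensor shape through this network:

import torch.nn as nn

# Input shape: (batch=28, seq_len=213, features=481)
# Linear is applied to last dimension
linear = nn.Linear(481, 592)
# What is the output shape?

Input shape: (28, 213, 481)
Output shape: (28, 213, 592)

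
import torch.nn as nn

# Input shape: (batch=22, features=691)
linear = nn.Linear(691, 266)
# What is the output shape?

Input shape: (22, 691)
Output shape: (22, 266)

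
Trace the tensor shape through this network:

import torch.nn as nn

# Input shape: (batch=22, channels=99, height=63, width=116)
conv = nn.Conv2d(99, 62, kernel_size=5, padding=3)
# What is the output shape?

Input shape: (22, 99, 63, 116)
Output shape: (22, 62, 65, 118)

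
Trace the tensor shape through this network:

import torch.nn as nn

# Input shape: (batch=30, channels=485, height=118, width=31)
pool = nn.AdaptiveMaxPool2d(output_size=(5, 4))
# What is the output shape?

Input shape: (30, 485, 118, 31)
Output shape: (30, 485, 5, 4)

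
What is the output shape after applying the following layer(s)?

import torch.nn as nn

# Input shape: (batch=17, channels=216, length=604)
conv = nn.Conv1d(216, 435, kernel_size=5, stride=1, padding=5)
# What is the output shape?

Input shape: (17, 216, 604)
Output shape: (17, 435, 610)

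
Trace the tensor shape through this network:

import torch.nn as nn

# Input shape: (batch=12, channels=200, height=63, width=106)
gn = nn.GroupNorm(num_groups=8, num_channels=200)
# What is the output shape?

Input shape: (12, 200, 63, 106)
Output shape: (12, 200, 63, 106)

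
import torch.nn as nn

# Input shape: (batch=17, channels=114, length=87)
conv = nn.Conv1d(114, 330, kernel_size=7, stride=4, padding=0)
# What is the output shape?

Input shape: (17, 114, 87)
Output shape: (17, 330, 21)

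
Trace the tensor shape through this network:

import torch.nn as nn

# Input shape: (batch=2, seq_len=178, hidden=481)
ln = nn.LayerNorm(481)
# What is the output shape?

Input shape: (2, 178, 481)
Output shape: (2, 178, 481)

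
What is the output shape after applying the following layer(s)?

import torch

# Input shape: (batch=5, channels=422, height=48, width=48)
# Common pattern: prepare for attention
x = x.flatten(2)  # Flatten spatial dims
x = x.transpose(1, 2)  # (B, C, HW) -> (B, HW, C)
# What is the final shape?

Input shape: (5, 422, 48, 48)
  -> after flatten(2): (5, 422, 2304)
Output shape: (5, 2304, 422)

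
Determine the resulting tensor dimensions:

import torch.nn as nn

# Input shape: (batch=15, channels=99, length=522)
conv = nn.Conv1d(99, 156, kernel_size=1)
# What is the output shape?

Input shape: (15, 99, 522)
Output shape: (15, 156, 522)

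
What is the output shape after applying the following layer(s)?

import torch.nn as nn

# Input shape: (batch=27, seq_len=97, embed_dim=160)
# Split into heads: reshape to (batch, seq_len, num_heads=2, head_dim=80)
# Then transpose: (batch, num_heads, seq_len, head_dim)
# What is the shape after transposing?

Input shape: (27, 97, 160)
  -> after reshape: (27, 97, 2, 80)
Output shape: (27, 2, 97, 80)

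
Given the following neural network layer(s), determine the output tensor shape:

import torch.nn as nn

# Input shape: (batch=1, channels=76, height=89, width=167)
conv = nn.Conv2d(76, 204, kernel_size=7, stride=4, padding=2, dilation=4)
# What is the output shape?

Input shape: (1, 76, 89, 167)
Output shape: (1, 204, 18, 37)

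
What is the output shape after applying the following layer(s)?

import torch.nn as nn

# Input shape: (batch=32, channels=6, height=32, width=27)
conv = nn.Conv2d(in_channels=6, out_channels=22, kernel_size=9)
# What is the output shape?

Input shape: (32, 6, 32, 27)
Output shape: (32, 22, 24, 19)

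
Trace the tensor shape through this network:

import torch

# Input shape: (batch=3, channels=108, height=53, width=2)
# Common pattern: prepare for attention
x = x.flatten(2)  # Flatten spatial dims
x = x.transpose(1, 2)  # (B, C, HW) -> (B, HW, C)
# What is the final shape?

Input shape: (3, 108, 53, 2)
  -> after flatten(2): (3, 108, 106)
Output shape: (3, 106, 108)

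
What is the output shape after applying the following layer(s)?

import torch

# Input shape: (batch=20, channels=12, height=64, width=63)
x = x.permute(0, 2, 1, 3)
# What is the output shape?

Input shape: (20, 12, 64, 63)
Output shape: (20, 64, 12, 63)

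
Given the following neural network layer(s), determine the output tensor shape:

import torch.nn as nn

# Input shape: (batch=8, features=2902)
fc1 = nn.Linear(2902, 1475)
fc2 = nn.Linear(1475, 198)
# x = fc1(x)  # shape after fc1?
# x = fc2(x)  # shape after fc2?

Input shape: (8, 2902)
  -> after fc1: (8, 1475)
Output shape: (8, 198)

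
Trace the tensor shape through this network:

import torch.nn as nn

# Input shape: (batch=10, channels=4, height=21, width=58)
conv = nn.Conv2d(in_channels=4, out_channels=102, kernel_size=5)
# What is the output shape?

Input shape: (10, 4, 21, 58)
Output shape: (10, 102, 17, 54)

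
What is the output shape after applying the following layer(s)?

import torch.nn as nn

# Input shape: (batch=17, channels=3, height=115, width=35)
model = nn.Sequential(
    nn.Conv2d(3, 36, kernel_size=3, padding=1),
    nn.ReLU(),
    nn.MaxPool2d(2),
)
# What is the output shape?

Input shape: (17, 3, 115, 35)
  -> after Conv2d: (17, 36, 115, 35)
  -> after ReLU: (17, 36, 115, 35)
Output shape: (17, 36, 57, 17)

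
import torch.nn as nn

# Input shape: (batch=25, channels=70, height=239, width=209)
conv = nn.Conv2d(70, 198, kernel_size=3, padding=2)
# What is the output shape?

Input shape: (25, 70, 239, 209)
Output shape: (25, 198, 241, 211)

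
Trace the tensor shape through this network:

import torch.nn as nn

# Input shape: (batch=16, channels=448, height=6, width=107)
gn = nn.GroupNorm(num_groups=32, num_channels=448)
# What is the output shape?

Input shape: (16, 448, 6, 107)
Output shape: (16, 448, 6, 107)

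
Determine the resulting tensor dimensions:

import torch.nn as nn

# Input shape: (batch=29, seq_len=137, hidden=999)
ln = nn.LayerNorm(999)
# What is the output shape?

Input shape: (29, 137, 999)
Output shape: (29, 137, 999)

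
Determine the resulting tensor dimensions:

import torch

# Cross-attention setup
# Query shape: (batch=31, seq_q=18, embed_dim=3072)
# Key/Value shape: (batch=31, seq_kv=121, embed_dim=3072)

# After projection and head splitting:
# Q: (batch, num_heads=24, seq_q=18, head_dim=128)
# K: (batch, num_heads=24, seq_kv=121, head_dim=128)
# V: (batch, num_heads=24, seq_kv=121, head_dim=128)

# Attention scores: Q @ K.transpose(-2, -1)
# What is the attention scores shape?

Input shape: (31, 18, 3072)
Output shape: (31, 24, 18, 121)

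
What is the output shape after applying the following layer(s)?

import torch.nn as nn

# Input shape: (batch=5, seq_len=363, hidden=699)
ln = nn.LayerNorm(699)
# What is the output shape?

Input shape: (5, 363, 699)
Output shape: (5, 363, 699)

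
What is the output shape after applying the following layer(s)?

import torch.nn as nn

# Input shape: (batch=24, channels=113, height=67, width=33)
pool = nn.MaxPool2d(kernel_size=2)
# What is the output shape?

Input shape: (24, 113, 67, 33)
Output shape: (24, 113, 33, 16)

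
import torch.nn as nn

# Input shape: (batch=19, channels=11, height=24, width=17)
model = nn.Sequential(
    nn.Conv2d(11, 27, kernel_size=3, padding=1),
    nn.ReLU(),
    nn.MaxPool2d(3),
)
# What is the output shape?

Input shape: (19, 11, 24, 17)
  -> after Conv2d: (19, 27, 24, 17)
  -> after ReLU: (19, 27, 24, 17)
Output shape: (19, 27, 8, 5)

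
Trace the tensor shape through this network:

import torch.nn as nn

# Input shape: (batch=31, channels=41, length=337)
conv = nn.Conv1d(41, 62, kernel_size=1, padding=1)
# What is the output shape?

Input shape: (31, 41, 337)
Output shape: (31, 62, 339)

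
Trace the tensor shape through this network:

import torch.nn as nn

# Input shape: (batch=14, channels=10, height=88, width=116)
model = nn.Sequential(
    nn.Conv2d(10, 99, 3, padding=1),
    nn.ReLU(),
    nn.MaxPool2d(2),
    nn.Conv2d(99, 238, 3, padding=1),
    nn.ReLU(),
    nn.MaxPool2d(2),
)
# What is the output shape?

Input shape: (14, 10, 88, 116)
  -> after first Conv2d: (14, 99, 88, 116)
  -> after first MaxPool2d: (14, 99, 44, 58)
  -> after second Conv2d: (14, 238, 44, 58)
Output shape: (14, 238, 22, 29)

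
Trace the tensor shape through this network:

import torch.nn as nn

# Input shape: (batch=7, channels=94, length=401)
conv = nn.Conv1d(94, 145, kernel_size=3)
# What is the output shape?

Input shape: (7, 94, 401)
Output shape: (7, 145, 399)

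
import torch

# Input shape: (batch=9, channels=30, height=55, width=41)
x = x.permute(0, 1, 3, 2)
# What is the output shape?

Input shape: (9, 30, 55, 41)
Output shape: (9, 30, 41, 55)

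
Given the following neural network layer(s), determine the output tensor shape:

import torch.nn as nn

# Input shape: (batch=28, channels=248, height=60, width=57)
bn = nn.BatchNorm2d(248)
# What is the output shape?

Input shape: (28, 248, 60, 57)
Output shape: (28, 248, 60, 57)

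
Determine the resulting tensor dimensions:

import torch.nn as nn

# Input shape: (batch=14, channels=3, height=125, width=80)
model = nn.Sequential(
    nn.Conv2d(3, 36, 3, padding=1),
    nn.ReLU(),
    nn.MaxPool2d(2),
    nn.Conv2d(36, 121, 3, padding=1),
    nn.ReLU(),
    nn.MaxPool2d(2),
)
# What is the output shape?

Input shape: (14, 3, 125, 80)
  -> after first Conv2d: (14, 36, 125, 80)
  -> after first MaxPool2d: (14, 36, 62, 40)
  -> after second Conv2d: (14, 121, 62, 40)
Output shape: (14, 121, 31, 20)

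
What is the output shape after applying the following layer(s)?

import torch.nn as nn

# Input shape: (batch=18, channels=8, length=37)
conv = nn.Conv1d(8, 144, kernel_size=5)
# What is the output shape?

Input shape: (18, 8, 37)
Output shape: (18, 144, 33)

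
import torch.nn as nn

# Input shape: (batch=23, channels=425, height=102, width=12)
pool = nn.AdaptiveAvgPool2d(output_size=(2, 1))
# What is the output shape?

Input shape: (23, 425, 102, 12)
Output shape: (23, 425, 2, 1)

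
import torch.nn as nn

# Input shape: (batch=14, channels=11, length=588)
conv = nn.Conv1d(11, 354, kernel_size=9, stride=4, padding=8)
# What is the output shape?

Input shape: (14, 11, 588)
Output shape: (14, 354, 149)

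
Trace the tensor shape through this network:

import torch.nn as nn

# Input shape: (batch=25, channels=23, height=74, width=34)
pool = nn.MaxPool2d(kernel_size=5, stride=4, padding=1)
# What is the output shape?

Input shape: (25, 23, 74, 34)
Output shape: (25, 23, 18, 8)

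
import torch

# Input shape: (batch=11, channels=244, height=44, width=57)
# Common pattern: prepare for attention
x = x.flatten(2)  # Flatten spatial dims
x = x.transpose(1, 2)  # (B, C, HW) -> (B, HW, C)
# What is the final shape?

Input shape: (11, 244, 44, 57)
  -> after flatten(2): (11, 244, 2508)
Output shape: (11, 2508, 244)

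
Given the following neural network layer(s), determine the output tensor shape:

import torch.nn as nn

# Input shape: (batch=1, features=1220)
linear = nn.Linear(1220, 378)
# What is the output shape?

Input shape: (1, 1220)
Output shape: (1, 378)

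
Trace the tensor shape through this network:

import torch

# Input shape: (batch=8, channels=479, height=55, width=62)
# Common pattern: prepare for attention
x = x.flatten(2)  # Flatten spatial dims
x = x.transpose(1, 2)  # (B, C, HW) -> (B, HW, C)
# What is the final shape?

Input shape: (8, 479, 55, 62)
  -> after flatten(2): (8, 479, 3410)
Output shape: (8, 3410, 479)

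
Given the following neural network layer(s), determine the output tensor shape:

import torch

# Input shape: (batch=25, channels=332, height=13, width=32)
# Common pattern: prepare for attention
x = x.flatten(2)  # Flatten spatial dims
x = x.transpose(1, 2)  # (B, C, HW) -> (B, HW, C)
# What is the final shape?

Input shape: (25, 332, 13, 32)
  -> after flatten(2): (25, 332, 416)
Output shape: (25, 416, 332)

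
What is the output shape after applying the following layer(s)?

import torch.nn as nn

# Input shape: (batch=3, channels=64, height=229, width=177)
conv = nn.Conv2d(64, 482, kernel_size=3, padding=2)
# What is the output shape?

Input shape: (3, 64, 229, 177)
Output shape: (3, 482, 231, 179)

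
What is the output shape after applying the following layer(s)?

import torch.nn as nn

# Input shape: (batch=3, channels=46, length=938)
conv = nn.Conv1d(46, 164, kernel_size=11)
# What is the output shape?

Input shape: (3, 46, 938)
Output shape: (3, 164, 928)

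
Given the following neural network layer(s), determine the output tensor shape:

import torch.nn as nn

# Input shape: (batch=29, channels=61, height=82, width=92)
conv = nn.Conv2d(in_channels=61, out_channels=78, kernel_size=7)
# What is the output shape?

Input shape: (29, 61, 82, 92)
Output shape: (29, 78, 76, 86)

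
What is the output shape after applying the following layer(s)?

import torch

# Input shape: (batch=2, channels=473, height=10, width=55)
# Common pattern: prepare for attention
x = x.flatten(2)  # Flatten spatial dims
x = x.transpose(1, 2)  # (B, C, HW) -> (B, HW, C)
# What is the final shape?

Input shape: (2, 473, 10, 55)
  -> after flatten(2): (2, 473, 550)
Output shape: (2, 550, 473)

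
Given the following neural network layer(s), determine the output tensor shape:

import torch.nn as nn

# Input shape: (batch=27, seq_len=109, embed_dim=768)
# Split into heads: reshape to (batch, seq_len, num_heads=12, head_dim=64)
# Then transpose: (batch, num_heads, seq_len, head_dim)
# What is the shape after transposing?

Input shape: (27, 109, 768)
  -> after reshape: (27, 109, 12, 64)
Output shape: (27, 12, 109, 64)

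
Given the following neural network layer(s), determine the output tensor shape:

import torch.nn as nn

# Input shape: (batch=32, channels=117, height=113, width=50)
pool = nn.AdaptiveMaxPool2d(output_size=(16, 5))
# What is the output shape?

Input shape: (32, 117, 113, 50)
Output shape: (32, 117, 16, 5)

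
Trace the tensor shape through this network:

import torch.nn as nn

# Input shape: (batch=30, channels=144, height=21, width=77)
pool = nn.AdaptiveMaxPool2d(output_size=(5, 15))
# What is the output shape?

Input shape: (30, 144, 21, 77)
Output shape: (30, 144, 5, 15)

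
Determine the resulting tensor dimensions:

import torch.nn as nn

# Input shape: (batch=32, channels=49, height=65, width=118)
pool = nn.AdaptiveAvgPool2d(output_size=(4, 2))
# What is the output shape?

Input shape: (32, 49, 65, 118)
Output shape: (32, 49, 4, 2)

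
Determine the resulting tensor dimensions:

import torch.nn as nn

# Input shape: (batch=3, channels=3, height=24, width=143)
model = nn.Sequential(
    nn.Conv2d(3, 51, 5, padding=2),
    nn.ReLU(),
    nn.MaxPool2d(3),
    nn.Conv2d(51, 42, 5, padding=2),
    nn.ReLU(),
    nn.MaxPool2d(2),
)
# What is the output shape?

Input shape: (3, 3, 24, 143)
  -> after first Conv2d: (3, 51, 24, 143)
  -> after first MaxPool2d: (3, 51, 8, 47)
  -> after second Conv2d: (3, 42, 8, 47)
Output shape: (3, 42, 4, 23)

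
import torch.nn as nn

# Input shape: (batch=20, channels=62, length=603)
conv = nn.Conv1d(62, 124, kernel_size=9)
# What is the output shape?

Input shape: (20, 62, 603)
Output shape: (20, 124, 595)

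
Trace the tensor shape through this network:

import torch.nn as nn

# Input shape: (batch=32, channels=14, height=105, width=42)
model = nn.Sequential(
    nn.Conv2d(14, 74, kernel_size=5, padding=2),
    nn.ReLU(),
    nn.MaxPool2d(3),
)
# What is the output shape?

Input shape: (32, 14, 105, 42)
  -> after Conv2d: (32, 74, 105, 42)
  -> after ReLU: (32, 74, 105, 42)
Output shape: (32, 74, 35, 14)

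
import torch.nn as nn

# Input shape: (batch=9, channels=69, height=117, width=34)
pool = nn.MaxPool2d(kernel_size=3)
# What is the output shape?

Input shape: (9, 69, 117, 34)
Output shape: (9, 69, 39, 11)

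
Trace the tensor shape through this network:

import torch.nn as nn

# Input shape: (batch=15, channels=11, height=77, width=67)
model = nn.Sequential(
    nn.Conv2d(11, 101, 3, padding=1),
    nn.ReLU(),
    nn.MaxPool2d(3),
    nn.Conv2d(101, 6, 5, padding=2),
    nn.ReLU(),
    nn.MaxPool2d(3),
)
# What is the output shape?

Input shape: (15, 11, 77, 67)
  -> after first Conv2d: (15, 101, 77, 67)
  -> after first MaxPool2d: (15, 101, 25, 22)
  -> after second Conv2d: (15, 6, 25, 22)
Output shape: (15, 6, 8, 7)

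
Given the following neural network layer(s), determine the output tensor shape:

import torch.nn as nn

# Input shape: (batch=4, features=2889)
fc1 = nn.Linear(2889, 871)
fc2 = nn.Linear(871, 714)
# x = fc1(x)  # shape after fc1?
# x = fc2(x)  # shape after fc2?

Input shape: (4, 2889)
  -> after fc1: (4, 871)
Output shape: (4, 714)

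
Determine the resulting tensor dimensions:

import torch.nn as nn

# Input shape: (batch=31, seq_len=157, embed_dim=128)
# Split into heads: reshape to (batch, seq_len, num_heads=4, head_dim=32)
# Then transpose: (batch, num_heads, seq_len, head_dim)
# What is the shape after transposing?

Input shape: (31, 157, 128)
  -> after reshape: (31, 157, 4, 32)
Output shape: (31, 4, 157, 32)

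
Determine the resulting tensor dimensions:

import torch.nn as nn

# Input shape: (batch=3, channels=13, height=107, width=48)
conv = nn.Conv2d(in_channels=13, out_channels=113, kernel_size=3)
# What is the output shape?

Input shape: (3, 13, 107, 48)
Output shape: (3, 113, 105, 46)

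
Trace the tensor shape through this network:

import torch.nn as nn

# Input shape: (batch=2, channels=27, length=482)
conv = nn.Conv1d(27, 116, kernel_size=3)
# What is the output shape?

Input shape: (2, 27, 482)
Output shape: (2, 116, 480)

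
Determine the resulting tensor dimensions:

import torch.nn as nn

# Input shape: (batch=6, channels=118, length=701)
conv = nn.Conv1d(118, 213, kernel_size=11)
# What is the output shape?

Input shape: (6, 118, 701)
Output shape: (6, 213, 691)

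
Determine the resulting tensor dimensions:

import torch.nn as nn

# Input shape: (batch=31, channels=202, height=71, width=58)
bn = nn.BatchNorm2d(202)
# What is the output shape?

Input shape: (31, 202, 71, 58)
Output shape: (31, 202, 71, 58)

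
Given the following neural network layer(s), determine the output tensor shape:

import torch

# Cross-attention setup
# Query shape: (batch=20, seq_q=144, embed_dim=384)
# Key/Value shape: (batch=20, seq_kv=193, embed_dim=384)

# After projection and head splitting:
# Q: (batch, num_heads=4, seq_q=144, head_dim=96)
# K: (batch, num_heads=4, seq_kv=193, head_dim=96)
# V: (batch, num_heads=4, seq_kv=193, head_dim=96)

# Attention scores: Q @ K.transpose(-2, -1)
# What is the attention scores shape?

Input shape: (20, 144, 384)
Output shape: (20, 4, 144, 193)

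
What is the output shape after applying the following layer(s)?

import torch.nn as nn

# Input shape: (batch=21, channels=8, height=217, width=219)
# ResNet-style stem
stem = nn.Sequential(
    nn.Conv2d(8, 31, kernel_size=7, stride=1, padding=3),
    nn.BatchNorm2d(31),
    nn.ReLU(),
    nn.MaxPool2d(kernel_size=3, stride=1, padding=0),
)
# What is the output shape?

Input shape: (21, 8, 217, 219)
  -> after Conv2d 7x7 stride=1: (21, 31, 217, 219)
Output shape: (21, 31, 215, 217)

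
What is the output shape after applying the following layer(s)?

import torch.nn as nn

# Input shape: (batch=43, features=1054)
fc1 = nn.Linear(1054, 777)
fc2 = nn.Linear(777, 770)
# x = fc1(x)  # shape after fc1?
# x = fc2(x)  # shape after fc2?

Input shape: (43, 1054)
  -> after fc1: (43, 777)
Output shape: (43, 770)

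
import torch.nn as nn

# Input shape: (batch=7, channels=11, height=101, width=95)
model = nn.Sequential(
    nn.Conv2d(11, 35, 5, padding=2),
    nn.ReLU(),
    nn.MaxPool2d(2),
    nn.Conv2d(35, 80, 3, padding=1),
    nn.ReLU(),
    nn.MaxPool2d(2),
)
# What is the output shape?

Input shape: (7, 11, 101, 95)
  -> after first Conv2d: (7, 35, 101, 95)
  -> after first MaxPool2d: (7, 35, 50, 47)
  -> after second Conv2d: (7, 80, 50, 47)
Output shape: (7, 80, 25, 23)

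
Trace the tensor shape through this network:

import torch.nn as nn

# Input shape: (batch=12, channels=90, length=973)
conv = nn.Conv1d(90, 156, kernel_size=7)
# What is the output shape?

Input shape: (12, 90, 973)
Output shape: (12, 156, 967)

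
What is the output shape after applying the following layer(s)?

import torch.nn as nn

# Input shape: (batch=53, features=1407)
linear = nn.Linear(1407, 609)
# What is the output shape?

Input shape: (53, 1407)
Output shape: (53, 609)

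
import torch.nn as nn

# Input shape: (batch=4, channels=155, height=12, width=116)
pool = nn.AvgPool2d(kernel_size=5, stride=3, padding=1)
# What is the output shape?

Input shape: (4, 155, 12, 116)
Output shape: (4, 155, 4, 38)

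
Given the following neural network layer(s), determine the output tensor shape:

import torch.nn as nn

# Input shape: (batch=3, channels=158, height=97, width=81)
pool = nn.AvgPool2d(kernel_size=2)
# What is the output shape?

Input shape: (3, 158, 97, 81)
Output shape: (3, 158, 48, 40)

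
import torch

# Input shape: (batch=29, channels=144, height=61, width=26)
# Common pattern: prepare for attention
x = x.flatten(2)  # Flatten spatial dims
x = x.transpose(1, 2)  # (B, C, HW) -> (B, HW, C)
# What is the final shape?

Input shape: (29, 144, 61, 26)
  -> after flatten(2): (29, 144, 1586)
Output shape: (29, 1586, 144)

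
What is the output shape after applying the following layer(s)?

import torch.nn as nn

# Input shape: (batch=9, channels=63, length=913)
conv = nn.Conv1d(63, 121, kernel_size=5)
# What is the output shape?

Input shape: (9, 63, 913)
Output shape: (9, 121, 909)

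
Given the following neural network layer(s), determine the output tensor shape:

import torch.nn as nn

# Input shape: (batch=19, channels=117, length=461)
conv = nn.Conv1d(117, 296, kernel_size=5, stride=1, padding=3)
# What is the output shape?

Input shape: (19, 117, 461)
Output shape: (19, 296, 463)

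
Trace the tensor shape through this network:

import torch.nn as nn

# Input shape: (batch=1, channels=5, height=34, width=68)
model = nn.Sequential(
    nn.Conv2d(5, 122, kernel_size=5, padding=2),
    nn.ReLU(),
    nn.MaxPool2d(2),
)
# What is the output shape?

Input shape: (1, 5, 34, 68)
  -> after Conv2d: (1, 122, 34, 68)
  -> after ReLU: (1, 122, 34, 68)
Output shape: (1, 122, 17, 34)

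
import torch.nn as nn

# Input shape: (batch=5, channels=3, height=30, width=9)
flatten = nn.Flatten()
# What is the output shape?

Input shape: (5, 3, 30, 9)
Output shape: (5, 810)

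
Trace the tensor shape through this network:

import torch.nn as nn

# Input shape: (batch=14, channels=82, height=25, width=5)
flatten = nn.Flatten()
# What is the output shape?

Input shape: (14, 82, 25, 5)
Output shape: (14, 10250)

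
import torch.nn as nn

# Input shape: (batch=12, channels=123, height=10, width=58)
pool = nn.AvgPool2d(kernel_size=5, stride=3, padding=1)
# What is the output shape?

Input shape: (12, 123, 10, 58)
Output shape: (12, 123, 3, 19)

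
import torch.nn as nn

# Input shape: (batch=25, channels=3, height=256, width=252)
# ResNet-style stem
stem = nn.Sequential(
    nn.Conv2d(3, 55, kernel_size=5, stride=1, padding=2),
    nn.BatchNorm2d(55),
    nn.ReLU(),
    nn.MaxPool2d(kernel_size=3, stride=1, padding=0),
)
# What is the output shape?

Input shape: (25, 3, 256, 252)
  -> after Conv2d 5x5 stride=1: (25, 55, 256, 252)
Output shape: (25, 55, 254, 250)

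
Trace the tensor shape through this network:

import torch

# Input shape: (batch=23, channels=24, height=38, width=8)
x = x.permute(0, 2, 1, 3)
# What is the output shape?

Input shape: (23, 24, 38, 8)
Output shape: (23, 38, 24, 8)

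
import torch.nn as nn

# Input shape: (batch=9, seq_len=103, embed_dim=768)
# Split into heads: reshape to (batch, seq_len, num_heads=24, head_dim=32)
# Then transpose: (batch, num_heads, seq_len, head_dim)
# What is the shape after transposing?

Input shape: (9, 103, 768)
  -> after reshape: (9, 103, 24, 32)
Output shape: (9, 24, 103, 32)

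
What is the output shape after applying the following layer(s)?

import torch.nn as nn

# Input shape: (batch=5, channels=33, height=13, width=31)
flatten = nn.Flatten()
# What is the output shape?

Input shape: (5, 33, 13, 31)
Output shape: (5, 13299)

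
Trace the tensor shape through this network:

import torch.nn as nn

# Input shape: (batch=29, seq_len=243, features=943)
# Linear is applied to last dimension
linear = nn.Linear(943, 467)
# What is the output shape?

Input shape: (29, 243, 943)
Output shape: (29, 243, 467)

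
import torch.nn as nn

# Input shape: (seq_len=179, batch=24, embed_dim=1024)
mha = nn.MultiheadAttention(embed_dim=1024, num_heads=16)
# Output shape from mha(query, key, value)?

Input shape: (179, 24, 1024)
Output shape: (179, 24, 1024)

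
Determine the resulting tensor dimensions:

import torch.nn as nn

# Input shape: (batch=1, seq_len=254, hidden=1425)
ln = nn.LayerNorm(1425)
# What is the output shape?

Input shape: (1, 254, 1425)
Output shape: (1, 254, 1425)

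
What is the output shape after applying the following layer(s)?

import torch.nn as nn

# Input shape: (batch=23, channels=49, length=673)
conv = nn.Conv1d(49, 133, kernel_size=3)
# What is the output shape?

Input shape: (23, 49, 673)
Output shape: (23, 133, 671)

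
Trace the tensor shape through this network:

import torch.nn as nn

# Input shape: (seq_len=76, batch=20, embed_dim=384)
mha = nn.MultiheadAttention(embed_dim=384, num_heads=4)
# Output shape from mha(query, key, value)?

Input shape: (76, 20, 384)
Output shape: (76, 20, 384)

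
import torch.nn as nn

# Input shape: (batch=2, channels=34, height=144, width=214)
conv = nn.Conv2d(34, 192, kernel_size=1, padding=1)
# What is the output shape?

Input shape: (2, 34, 144, 214)
Output shape: (2, 192, 146, 216)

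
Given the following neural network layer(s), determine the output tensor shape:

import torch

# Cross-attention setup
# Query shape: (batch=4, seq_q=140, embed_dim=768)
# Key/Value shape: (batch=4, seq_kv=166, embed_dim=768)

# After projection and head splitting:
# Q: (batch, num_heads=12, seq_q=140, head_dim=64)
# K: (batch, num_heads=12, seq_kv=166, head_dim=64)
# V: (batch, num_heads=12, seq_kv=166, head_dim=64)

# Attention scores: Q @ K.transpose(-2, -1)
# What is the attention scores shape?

Input shape: (4, 140, 768)
Output shape: (4, 12, 140, 166)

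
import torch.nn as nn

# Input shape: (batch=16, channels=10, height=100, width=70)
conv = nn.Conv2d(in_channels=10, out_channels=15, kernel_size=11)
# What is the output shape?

Input shape: (16, 10, 100, 70)
Output shape: (16, 15, 90, 60)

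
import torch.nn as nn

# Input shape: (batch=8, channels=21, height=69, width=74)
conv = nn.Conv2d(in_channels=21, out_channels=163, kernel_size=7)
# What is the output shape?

Input shape: (8, 21, 69, 74)
Output shape: (8, 163, 63, 68)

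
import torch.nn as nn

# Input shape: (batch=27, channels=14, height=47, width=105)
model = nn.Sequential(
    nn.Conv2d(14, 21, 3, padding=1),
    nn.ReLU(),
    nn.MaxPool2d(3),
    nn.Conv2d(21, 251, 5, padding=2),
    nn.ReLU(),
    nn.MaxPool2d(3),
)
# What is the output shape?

Input shape: (27, 14, 47, 105)
  -> after first Conv2d: (27, 21, 47, 105)
  -> after first MaxPool2d: (27, 21, 15, 35)
  -> after second Conv2d: (27, 251, 15, 35)
Output shape: (27, 251, 5, 11)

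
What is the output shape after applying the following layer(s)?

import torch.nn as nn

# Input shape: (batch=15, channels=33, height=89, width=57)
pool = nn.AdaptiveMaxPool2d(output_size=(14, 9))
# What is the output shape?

Input shape: (15, 33, 89, 57)
Output shape: (15, 33, 14, 9)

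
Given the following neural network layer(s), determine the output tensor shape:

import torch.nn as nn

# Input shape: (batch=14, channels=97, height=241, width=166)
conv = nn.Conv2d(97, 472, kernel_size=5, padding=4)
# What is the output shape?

Input shape: (14, 97, 241, 166)
Output shape: (14, 472, 245, 170)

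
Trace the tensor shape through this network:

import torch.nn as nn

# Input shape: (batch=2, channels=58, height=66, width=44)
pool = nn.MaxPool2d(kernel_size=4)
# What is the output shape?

Input shape: (2, 58, 66, 44)
Output shape: (2, 58, 16, 11)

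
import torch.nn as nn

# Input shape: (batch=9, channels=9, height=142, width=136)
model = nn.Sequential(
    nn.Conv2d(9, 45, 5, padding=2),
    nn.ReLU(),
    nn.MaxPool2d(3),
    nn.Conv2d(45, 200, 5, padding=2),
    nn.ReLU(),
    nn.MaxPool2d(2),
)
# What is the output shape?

Input shape: (9, 9, 142, 136)
  -> after first Conv2d: (9, 45, 142, 136)
  -> after first MaxPool2d: (9, 45, 47, 45)
  -> after second Conv2d: (9, 200, 47, 45)
Output shape: (9, 200, 23, 22)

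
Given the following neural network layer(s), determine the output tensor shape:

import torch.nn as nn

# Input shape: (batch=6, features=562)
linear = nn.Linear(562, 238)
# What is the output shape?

Input shape: (6, 562)
Output shape: (6, 238)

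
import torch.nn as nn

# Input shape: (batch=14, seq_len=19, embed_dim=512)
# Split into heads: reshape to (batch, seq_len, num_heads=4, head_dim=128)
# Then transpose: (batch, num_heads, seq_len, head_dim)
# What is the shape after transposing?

Input shape: (14, 19, 512)
  -> after reshape: (14, 19, 4, 128)
Output shape: (14, 4, 19, 128)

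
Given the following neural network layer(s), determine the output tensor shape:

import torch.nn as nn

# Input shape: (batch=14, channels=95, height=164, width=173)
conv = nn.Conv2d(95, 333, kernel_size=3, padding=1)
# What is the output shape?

Input shape: (14, 95, 164, 173)
Output shape: (14, 333, 164, 173)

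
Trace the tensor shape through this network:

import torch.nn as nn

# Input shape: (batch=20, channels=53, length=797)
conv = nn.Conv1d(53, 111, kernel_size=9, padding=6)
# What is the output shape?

Input shape: (20, 53, 797)
Output shape: (20, 111, 801)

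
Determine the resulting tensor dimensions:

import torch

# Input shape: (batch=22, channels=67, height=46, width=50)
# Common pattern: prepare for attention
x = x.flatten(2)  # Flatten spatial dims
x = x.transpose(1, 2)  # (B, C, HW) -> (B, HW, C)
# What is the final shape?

Input shape: (22, 67, 46, 50)
  -> after flatten(2): (22, 67, 2300)
Output shape: (22, 2300, 67)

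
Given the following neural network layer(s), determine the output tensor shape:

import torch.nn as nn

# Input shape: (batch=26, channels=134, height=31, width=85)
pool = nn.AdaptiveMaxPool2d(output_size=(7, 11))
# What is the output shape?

Input shape: (26, 134, 31, 85)
Output shape: (26, 134, 7, 11)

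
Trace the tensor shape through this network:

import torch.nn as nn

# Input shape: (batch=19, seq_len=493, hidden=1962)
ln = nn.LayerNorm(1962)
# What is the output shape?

Input shape: (19, 493, 1962)
Output shape: (19, 493, 1962)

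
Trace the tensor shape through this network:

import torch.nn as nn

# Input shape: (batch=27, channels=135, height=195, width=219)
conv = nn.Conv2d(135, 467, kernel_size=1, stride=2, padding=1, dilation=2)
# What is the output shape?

Input shape: (27, 135, 195, 219)
Output shape: (27, 467, 99, 111)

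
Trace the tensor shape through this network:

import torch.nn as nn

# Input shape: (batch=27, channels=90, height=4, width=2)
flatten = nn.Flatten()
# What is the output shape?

Input shape: (27, 90, 4, 2)
Output shape: (27, 720)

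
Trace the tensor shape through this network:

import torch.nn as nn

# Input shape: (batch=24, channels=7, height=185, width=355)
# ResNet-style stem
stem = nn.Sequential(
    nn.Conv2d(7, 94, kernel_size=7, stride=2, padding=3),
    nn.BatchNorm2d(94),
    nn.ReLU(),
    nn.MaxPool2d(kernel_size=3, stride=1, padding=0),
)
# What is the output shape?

Input shape: (24, 7, 185, 355)
  -> after Conv2d 7x7 stride=2: (24, 94, 93, 178)
Output shape: (24, 94, 91, 176)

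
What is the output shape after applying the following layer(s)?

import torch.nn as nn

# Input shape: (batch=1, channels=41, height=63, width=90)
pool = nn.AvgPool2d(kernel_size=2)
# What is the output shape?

Input shape: (1, 41, 63, 90)
Output shape: (1, 41, 31, 45)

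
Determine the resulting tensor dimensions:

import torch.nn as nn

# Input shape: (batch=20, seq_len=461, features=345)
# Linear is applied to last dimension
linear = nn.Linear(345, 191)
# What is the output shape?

Input shape: (20, 461, 345)
Output shape: (20, 461, 191)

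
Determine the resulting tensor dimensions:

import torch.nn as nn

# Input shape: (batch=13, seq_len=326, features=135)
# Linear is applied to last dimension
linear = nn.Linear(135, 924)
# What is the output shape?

Input shape: (13, 326, 135)
Output shape: (13, 326, 924)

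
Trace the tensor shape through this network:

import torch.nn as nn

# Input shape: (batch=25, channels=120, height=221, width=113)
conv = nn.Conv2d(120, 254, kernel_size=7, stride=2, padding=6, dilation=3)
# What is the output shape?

Input shape: (25, 120, 221, 113)
Output shape: (25, 254, 108, 54)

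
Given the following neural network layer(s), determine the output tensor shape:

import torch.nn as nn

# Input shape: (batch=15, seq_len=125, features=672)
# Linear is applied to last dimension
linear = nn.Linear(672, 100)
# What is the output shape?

Input shape: (15, 125, 672)
Output shape: (15, 125, 100)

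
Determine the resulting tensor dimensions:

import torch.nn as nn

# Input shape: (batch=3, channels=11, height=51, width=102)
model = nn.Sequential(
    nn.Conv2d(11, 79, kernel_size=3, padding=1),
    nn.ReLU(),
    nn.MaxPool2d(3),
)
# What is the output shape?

Input shape: (3, 11, 51, 102)
  -> after Conv2d: (3, 79, 51, 102)
  -> after ReLU: (3, 79, 51, 102)
Output shape: (3, 79, 17, 34)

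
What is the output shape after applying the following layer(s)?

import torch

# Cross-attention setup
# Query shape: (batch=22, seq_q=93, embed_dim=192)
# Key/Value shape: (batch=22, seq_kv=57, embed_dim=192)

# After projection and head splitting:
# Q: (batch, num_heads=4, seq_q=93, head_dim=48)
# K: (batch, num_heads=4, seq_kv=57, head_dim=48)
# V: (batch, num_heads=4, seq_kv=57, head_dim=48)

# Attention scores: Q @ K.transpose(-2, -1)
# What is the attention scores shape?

Input shape: (22, 93, 192)
Output shape: (22, 4, 93, 57)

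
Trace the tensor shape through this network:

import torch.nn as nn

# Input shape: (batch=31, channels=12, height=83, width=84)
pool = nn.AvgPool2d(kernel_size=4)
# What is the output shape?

Input shape: (31, 12, 83, 84)
Output shape: (31, 12, 20, 21)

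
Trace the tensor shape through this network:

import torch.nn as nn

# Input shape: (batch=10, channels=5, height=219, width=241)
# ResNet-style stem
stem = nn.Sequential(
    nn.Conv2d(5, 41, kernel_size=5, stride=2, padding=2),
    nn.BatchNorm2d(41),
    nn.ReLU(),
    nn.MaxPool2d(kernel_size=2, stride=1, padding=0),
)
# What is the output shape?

Input shape: (10, 5, 219, 241)
  -> after Conv2d 5x5 stride=2: (10, 41, 110, 121)
Output shape: (10, 41, 109, 120)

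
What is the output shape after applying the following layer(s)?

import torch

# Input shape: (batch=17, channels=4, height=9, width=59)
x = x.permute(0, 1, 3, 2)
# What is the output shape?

Input shape: (17, 4, 9, 59)
Output shape: (17, 4, 59, 9)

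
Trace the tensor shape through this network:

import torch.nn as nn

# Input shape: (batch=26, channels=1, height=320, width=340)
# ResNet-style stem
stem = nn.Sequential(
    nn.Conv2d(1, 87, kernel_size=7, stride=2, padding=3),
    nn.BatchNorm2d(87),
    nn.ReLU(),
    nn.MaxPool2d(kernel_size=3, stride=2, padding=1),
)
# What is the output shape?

Input shape: (26, 1, 320, 340)
  -> after Conv2d 7x7 stride=2: (26, 87, 160, 170)
Output shape: (26, 87, 80, 85)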